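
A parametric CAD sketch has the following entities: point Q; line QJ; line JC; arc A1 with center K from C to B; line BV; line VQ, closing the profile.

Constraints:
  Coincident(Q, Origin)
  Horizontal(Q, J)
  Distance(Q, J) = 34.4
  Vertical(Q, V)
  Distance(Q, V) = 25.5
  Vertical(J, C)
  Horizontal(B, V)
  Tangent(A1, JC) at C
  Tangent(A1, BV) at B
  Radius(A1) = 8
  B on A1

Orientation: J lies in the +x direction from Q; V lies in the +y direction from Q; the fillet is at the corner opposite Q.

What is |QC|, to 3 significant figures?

38.6

Q is at the origin; Q and J share the same y with |QJ| = 34.4 and J on the +x side, so J = (34.4, 0.00). Q and V share the same x with |QV| = 25.5 and V on the +y side, so V = (0.00, 25.5). The virtual corner opposite Q is at (34.4, 25.5). Since A1 is tangent to JC there, KC ⟂ JC and the tangent condition forces KB to be normal to BV, with radius 8.0, so the center K sits 8.0 in from both sides at K = (26.4, 17.5). That places the tangent points at C = (34.4, 17.5) on JC and B = (26.4, 25.5) on BV. Then |QC| = |C − Q| = 38.6.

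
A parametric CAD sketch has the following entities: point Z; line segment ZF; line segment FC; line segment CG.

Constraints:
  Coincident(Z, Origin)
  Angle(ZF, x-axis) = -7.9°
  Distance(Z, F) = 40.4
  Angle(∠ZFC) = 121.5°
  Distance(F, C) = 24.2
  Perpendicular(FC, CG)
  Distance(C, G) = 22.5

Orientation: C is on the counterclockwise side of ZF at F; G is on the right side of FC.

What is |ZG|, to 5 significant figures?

72.772

Z is at the origin; ZF runs at -7.9° with length 40.4, so F = 40.4·(cos -7.9°, sin -7.9°) = (40.017, -5.5528). ∠ZFC = 121.5°, so FC runs at -7.9° + (180° − 121.5°) = 50.600° from the x-axis; with |FC| = 24.2, C = F + 24.2·(cos 50.600°, sin 50.600°) = (55.377, 13.147). FC ⟂ CG; with |CG| = 22.5 on the right of FC, G = C + 22.5·(0.77273, -0.63473) = (72.764, -1.1340). Then |ZG| = |G − Z| = 72.772.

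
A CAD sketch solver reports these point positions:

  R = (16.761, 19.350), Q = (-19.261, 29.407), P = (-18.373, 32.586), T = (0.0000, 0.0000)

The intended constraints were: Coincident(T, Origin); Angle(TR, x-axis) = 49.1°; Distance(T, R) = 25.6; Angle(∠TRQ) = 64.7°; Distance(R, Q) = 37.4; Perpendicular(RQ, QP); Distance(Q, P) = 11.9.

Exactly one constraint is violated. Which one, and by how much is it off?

Distance(Q, P) = 11.9 — off by 8.60.

T = (0.00, 0.00) ✓; TR at 49.10° ✓; |TR| = 25.60 ✓; ∠TRQ = 64.70° ✓; |RQ| = 37.40 ✓; ∠(RQ, QP) = 90.01° ✓; |QP| = 3.301 ✗.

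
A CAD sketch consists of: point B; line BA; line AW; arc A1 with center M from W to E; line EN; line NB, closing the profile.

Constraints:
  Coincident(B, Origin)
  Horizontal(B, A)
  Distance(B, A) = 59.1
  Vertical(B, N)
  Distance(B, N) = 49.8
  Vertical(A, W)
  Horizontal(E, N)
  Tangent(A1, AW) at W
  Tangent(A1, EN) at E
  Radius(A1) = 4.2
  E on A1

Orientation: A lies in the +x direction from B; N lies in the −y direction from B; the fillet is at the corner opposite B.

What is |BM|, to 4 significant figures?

71.37

B and N share the same x with |BN| = 49.8 and N on the −y side, so N = (0.000, -49.80). The virtual corner opposite B is at (59.10, -49.80). A1 meets AW tangentially, so MW is at right angles to AW and the tangent condition forces ME to be normal to EN, with radius 4.2, so the center M sits 4.2 in from both sides at M = (54.90, -45.60). Then |BM| = |M − B| = 71.37.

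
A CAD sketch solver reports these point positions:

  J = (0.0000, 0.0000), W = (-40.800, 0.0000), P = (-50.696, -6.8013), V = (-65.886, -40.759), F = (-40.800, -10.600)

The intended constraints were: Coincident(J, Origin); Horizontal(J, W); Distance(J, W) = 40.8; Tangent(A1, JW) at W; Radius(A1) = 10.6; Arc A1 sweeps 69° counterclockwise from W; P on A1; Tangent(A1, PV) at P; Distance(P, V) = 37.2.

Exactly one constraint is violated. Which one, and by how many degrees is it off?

Tangent(A1, PV) at P — off by 3.10°.

J = (0.00, 0.00) ✓; J.y = 0.00, W.y = 0.00 ✓; |JW| = 40.80 ✓; ∠(FW, WJ) = 90.00° ✓; |FW| = 10.60 ✓; bearing(F→P) − bearing(F→W) = 69.00° ✓; |FP| = 10.60 ✓; ∠(FP, PV) = 93.10° ✗; |PV| = 37.20 ✓.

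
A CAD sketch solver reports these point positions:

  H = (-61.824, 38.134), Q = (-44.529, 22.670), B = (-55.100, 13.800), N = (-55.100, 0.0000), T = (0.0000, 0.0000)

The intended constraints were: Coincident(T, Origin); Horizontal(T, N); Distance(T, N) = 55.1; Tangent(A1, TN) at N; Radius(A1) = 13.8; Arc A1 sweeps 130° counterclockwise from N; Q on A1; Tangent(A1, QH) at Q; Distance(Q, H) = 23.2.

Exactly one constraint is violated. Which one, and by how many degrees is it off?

Tangent(A1, QH) at Q — off by 8.20°.

T = (0.00, 0.00) ✓; T.y = 0.00, N.y = 0.00 ✓; |TN| = 55.10 ✓; ∠(BN, NT) = 90.00° ✓; |BN| = 13.80 ✓; bearing(B→Q) − bearing(B→N) = 130.0° ✓; |BQ| = 13.80 ✓; ∠(BQ, QH) = 81.80° ✗; |QH| = 23.20 ✓.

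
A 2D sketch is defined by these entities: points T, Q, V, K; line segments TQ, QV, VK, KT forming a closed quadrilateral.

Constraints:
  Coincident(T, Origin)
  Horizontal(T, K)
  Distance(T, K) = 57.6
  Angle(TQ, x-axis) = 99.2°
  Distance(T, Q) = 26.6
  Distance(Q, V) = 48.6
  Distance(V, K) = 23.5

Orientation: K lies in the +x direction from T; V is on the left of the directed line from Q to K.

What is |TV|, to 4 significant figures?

47.76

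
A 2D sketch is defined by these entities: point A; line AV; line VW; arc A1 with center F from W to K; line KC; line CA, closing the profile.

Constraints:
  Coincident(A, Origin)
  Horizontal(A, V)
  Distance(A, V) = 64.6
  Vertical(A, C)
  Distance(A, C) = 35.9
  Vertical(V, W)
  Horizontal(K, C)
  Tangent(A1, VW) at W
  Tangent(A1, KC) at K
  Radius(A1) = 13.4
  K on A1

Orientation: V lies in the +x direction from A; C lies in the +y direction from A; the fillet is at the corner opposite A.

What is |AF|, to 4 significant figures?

55.93

AC is vertical with |AC| = 35.9 and C on the +y side, so C = (0.000, 35.90). The virtual corner opposite A is at (64.60, 35.90). The tangent condition forces FW to be normal to VW and A1 meets KC tangentially, so FK is at right angles to KC, with radius 13.4, so the center F sits 13.4 in from both sides at F = (51.20, 22.50). Then |AF| = |F − A| = 55.93.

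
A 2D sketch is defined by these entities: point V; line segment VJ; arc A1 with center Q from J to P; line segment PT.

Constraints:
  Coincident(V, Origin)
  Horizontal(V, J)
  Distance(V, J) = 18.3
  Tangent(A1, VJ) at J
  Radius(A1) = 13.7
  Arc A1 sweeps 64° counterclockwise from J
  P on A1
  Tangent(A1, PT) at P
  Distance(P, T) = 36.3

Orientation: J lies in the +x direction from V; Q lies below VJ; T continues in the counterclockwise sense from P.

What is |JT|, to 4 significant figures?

49.22

V is at the origin; V and J share the same y with |VJ| = 18.3 and J on the +x side, so J = (18.30, 0.000). The tangent condition forces QJ to be normal to VJ, so Q = J + (0, -13.7) = (18.30, -13.70). On A1, J sits at bearing 90° from Q; a 64° counterclockwise sweep puts P at bearing 154°, so P = Q + 13.7·(cos 154°, sin 154°) = (5.987, -7.694). Tangency of A1 to PT means the radius QP is perpendicular to PT, so PT runs along (−sin 154°, cos 154°); with |PT| = 36.3, T = (-9.926, -40.32). Then |JT| = |T − J| = 49.22.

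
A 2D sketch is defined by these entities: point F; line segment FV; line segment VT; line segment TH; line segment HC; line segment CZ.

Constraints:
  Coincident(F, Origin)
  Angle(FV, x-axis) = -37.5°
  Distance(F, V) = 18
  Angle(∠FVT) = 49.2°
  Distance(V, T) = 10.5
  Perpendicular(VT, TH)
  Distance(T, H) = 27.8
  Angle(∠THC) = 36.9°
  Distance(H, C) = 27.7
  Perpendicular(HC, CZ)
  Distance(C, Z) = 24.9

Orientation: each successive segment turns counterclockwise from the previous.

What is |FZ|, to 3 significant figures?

23.0

F is at the origin; FV runs at -37.5° with length 18.0, so V = (14.3, -11.0). ∠FVT = 49.2° gives VT at 93.3° from the x-axis; with |VT| = 10.5, T = (13.7, -0.475). The perpendicularity gives TH at right angles to VT, so TH runs at -177°; with |TH| = 27.8, H = (-14.1, -2.08). ∠THC = 36.9° gives HC at -33.6° from the x-axis; with |HC| = 27.7, C = (8.99, -17.4). HC ⟂ CZ, so CZ runs at 56.4°; with |CZ| = 24.9, Z = (22.8, 3.34). Then |FZ| = |Z − F| = 23.0.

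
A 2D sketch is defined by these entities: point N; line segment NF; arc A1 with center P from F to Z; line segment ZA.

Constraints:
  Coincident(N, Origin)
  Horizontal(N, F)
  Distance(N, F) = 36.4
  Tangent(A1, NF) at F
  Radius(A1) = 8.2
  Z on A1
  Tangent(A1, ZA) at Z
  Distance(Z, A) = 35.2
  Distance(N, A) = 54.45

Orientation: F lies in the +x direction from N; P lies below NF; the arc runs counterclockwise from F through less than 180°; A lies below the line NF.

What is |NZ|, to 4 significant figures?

29.67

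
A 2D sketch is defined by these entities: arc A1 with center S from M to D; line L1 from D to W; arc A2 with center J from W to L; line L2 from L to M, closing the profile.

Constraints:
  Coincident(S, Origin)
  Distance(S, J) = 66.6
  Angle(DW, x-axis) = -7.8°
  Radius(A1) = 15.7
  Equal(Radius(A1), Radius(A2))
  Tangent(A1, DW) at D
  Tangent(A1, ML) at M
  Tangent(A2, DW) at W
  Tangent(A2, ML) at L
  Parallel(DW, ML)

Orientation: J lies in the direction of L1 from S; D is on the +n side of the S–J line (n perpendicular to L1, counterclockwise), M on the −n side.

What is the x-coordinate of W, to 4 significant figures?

68.11

The slot axis is L1's direction at -7.8°, so u = (cos -7.8°, sin -7.8°) = (0.9907, -0.1357) and n = (−sin -7.8°, cos -7.8°) = (0.1357, 0.9907). S is at the origin and J lies 66.6 along u from S, so J = 66.6·u = (65.98, -9.039). Tangency of A1 to both parallel lines with radius 15.7 puts D and M at S ± 15.7·n: D = (2.131, 15.55), M = (-2.131, -15.55). Equal radii place W and L the same way about J: W = J + 15.7·n = (68.11, 6.516), L = J − 15.7·n = (63.85, -24.59). So W.x = 68.11.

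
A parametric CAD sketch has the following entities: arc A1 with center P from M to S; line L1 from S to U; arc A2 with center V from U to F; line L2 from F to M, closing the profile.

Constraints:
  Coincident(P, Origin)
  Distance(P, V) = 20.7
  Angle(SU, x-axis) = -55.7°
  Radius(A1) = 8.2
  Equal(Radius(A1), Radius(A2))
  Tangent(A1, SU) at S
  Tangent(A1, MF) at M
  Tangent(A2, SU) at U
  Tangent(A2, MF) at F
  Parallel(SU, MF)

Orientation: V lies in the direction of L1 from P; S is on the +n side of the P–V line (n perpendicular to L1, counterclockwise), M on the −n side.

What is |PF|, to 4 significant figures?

22.26

The slot axis is L1's direction at -55.7°, so u = (cos -55.7°, sin -55.7°) = (0.5635, -0.8261) and n = (−sin -55.7°, cos -55.7°) = (0.8261, 0.5635). P is at the origin and V lies 20.7 along u from P, so V = 20.7·u = (11.66, -17.10). Tangency of A1 to both parallel lines with radius 8.2 puts S and M at P ± 8.2·n: S = (6.774, 4.621), M = (-6.774, -4.621). Equal radii place U and F the same way about V: U = V + 8.2·n = (18.44, -12.48), F = V − 8.2·n = (4.891, -21.72). Then |PF| = |F − P| = 22.26.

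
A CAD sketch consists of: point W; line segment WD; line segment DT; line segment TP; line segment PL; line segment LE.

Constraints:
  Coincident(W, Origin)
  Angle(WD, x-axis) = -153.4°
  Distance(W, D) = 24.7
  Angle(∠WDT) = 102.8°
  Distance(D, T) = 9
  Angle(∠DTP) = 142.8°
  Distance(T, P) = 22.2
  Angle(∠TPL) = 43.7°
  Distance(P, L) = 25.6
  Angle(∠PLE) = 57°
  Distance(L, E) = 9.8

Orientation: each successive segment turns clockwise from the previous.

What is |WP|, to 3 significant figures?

33.9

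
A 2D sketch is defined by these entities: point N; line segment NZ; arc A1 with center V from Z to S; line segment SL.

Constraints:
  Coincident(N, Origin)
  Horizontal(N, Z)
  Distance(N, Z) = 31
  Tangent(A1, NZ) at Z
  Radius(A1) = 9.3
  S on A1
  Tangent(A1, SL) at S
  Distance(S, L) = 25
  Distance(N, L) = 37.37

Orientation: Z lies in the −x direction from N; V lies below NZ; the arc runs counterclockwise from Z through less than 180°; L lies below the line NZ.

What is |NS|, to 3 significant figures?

40.5

Checks: |VS| = 9.300 ✓; ∠(VS, SL) = 90.00° ✓; |SL| = 25.00 ✓; |NL| = 37.37 ✓.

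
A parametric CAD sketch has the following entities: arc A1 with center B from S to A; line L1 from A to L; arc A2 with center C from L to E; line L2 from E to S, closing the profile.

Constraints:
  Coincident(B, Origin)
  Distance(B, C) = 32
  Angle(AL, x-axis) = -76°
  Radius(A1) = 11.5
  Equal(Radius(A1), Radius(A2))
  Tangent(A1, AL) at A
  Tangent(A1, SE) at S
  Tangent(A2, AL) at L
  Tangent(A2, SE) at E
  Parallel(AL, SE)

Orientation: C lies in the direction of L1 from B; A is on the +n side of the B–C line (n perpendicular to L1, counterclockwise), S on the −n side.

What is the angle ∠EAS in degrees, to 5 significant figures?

54.293°

The slot axis is L1's direction at -76.0°, so u = (cos -76.0°, sin -76.0°) = (0.24192, -0.97030) and n = (−sin -76.0°, cos -76.0°) = (0.97030, 0.24192). B is at the origin and C lies 32.0 along u from B, so C = 32.0·u = (7.7415, -31.049). Tangency of A1 to both parallel lines with radius 11.5 puts A and S at B ± 11.5·n: A = (11.158, 2.7821), S = (-11.158, -2.7821). Equal radii place L and E the same way about C: L = C + 11.5·n = (18.900, -28.267), E = C − 11.5·n = (-3.4169, -33.832). Then cos ∠EAS = AE·AS / (|AE||AS|), giving 54.293°.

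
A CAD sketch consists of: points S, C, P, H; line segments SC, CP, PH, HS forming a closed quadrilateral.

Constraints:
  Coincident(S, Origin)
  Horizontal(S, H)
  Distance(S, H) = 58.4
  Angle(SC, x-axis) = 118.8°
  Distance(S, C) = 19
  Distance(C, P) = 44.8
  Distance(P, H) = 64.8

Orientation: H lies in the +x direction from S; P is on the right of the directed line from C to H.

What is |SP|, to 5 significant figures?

27.285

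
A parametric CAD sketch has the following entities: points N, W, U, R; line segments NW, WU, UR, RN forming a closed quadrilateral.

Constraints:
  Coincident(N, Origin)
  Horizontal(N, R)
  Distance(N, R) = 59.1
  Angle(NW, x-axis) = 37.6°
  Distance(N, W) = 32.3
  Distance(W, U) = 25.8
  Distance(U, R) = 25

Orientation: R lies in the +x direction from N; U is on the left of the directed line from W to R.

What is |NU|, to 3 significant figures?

56.3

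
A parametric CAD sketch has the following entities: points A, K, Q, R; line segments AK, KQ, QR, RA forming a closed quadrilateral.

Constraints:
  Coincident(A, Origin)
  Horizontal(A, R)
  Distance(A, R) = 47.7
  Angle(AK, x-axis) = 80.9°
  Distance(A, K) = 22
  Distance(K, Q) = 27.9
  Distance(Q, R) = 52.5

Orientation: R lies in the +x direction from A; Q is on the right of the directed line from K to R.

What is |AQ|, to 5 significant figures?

6.7632

Checks: |KQ| = 27.90 ✓; |QR| = 52.50 ✓.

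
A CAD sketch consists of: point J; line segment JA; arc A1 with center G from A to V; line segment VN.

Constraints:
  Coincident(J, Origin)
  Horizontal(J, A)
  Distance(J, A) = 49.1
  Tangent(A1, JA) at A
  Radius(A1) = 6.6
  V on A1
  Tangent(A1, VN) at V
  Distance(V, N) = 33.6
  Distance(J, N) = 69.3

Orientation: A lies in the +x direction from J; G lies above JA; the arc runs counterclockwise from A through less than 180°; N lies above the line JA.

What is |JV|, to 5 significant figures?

56.067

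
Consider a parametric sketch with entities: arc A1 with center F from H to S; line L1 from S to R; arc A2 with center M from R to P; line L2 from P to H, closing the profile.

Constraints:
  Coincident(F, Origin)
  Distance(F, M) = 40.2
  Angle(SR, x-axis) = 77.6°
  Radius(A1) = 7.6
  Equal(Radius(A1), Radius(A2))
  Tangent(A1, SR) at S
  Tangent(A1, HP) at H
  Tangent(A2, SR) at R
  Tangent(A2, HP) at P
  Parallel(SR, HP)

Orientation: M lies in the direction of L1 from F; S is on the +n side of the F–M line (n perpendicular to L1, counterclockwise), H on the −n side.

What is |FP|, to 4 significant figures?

40.91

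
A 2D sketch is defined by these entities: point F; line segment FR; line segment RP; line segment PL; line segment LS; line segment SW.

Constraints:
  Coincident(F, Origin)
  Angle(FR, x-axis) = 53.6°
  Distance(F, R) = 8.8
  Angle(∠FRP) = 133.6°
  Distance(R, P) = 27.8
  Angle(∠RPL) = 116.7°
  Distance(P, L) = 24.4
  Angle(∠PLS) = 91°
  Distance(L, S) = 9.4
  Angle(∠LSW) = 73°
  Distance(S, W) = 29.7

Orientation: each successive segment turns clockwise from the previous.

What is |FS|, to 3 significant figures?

41.5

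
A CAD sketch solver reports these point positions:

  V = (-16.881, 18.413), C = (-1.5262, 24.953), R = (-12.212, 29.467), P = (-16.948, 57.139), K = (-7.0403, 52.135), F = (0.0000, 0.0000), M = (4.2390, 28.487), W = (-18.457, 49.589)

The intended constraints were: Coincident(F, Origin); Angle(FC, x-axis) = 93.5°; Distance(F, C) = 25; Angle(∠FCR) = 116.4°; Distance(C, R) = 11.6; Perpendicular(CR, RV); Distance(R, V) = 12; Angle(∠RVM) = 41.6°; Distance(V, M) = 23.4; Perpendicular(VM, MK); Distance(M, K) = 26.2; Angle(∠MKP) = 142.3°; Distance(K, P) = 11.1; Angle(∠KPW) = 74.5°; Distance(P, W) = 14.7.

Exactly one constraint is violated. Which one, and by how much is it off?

Distance(P, W) = 14.7 — off by 7.00.

F = (0.00, 0.00) ✓; FC at 93.50° ✓; |FC| = 25.00 ✓; ∠FCR = 116.4° ✓; |CR| = 11.60 ✓; ∠(CR, RV) = 90.00° ✓; |RV| = 12.00 ✓; ∠RVM = 41.60° ✓; |VM| = 23.40 ✓; ∠(VM, MK) = 90.00° ✓; |MK| = 26.20 ✓; ∠MKP = 142.3° ✓; |KP| = 11.10 ✓; ∠KPW = 74.51° ✓; |PW| = 7.699 ✗.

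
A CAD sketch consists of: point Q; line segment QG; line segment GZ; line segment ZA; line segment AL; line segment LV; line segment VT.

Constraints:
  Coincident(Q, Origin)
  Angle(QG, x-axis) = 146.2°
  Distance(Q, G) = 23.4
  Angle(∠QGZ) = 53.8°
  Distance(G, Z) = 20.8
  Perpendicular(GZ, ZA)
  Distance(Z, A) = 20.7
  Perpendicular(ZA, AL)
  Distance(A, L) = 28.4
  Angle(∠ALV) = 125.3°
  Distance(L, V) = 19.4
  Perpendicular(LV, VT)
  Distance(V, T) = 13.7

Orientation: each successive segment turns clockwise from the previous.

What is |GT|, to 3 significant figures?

8.22

∠ALV = 125.3° gives LV at 145° from the x-axis; with |LV| = 19.4, V = (-35.5, 2.01). The perpendicularity gives VT at right angles to LV, so VT runs at 55.3°; with |VT| = 13.7, T = (-27.7, 13.3). Then |GT| = |T − G| = 8.22.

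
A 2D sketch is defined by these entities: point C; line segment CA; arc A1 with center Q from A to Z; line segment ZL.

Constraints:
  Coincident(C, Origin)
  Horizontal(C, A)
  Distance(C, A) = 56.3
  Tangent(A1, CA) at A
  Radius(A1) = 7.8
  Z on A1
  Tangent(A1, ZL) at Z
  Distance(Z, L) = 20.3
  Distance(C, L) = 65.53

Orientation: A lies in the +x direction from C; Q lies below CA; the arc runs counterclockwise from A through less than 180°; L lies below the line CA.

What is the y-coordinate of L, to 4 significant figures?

-29.43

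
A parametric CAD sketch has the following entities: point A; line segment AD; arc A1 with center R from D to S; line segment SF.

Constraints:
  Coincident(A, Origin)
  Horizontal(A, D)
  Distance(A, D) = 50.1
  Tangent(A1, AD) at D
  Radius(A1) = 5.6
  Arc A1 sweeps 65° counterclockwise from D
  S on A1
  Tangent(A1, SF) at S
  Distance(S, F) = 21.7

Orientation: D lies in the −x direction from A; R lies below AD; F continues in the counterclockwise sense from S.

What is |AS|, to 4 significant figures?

55.27

A is at the origin; A and D share the same y with |AD| = 50.1 and D on the −x side, so D = (-50.10, 0.000). The tangent condition forces RD to be normal to AD, so R = D + (0, -5.6) = (-50.10, -5.600). On A1, D sits at bearing 90° from R; a 65° counterclockwise sweep puts S at bearing 155°, so S = R + 5.6·(cos 155°, sin 155°) = (-55.18, -3.233). Then |AS| = |S − A| = 55.27.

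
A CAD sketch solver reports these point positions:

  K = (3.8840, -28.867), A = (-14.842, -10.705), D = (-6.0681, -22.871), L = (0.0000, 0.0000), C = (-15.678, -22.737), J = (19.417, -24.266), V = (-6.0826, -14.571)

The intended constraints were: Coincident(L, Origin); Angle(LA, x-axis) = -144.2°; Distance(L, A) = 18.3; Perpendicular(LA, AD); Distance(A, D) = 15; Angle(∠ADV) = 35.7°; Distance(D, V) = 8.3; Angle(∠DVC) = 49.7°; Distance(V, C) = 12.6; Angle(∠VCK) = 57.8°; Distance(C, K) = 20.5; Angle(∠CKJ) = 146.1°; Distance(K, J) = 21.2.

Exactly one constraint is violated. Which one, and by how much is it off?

Distance(K, J) = 21.2 — off by 5.00.

L = (0.00, 0.00) ✓; LA at -144.2° ✓; |LA| = 18.30 ✓; ∠(LA, AD) = 90.00° ✓; |AD| = 15.00 ✓; ∠ADV = 35.70° ✓; |DV| = 8.300 ✓; ∠DVC = 49.70° ✓; |VC| = 12.60 ✓; ∠VCK = 57.80° ✓; |CK| = 20.50 ✓; ∠CKJ = 146.1° ✓; |KJ| = 16.20 ✗.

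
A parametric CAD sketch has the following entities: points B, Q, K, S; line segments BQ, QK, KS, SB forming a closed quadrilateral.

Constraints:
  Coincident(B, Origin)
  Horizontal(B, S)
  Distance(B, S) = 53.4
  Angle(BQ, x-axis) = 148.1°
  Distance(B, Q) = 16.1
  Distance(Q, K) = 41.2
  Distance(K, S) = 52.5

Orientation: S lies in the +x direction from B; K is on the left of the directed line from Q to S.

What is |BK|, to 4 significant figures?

40.33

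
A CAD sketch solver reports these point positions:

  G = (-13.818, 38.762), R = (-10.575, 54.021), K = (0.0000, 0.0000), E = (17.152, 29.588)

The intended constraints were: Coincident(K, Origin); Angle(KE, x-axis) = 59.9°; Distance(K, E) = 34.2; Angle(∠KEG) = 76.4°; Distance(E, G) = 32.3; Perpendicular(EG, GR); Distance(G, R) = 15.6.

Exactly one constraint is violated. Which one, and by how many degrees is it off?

Perpendicular(EG, GR) — off by 4.50°.

K = (0.00, 0.00) ✓; KE at 59.90° ✓; |KE| = 34.20 ✓; ∠KEG = 76.40° ✓; |EG| = 32.30 ✓; ∠(EG, GR) = 85.50° ✗; |GR| = 15.60 ✓.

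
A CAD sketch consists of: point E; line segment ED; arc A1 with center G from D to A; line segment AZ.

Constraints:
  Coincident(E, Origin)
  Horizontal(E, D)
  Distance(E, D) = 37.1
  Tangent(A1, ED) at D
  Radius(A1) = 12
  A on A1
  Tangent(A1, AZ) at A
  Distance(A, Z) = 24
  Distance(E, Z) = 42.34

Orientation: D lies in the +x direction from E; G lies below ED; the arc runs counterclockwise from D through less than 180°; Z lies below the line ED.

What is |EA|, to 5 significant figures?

27.518

Checks: ∠(GD, DE) = 90.00° ✓; |GD| = 12.00 ✓; |GA| = 12.00 ✓; ∠(GA, AZ) = 90.00° ✓; |AZ| = 24.00 ✓; |EZ| = 42.34 ✓.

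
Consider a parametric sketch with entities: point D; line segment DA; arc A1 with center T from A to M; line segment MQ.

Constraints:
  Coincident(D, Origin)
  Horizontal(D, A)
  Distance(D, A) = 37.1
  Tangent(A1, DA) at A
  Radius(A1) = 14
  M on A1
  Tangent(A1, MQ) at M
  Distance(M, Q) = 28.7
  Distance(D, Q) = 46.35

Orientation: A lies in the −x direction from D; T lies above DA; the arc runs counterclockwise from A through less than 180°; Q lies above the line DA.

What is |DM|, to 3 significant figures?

26.5

D is at the origin; D and A share the same y with |DA| = 37.1 and A on the −x side, so A = (-37.1, 0.00). Since A1 is tangent to DA there, TA ⟂ DA, so T = A + (0, 14) = (-37.1, 14.0). Since TM ⟂ MQ (tangency), |TQ| = √(14.0² + 28.7²) = 31.9 regardless of where M sits on A1. So Q lies on both circle(D, 46.35) and circle(T, 31.9); the above-DA intersection is Q = (-20.8, 41.4). M is the foot of the tangent from Q: M = (-23.1, 12.8).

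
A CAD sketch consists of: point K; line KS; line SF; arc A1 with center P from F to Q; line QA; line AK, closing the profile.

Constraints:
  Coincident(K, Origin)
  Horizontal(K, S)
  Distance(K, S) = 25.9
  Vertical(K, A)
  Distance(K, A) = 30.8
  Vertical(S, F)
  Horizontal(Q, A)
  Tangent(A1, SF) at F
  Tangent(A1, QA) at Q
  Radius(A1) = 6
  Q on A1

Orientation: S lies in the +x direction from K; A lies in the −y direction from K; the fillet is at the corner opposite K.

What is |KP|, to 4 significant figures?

31.80

K is at the origin; KS is horizontal with |KS| = 25.9 and S on the +x side, so S = (25.90, 0.000). KA is vertical with |KA| = 30.8 and A on the −y side, so A = (0.000, -30.80). The virtual corner opposite K is at (25.90, -30.80). The tangent condition forces PF to be normal to SF and the tangent condition forces PQ to be normal to QA, with radius 6.0, so the center P sits 6.0 in from both sides at P = (19.90, -24.80). Then |KP| = |P − K| = 31.80.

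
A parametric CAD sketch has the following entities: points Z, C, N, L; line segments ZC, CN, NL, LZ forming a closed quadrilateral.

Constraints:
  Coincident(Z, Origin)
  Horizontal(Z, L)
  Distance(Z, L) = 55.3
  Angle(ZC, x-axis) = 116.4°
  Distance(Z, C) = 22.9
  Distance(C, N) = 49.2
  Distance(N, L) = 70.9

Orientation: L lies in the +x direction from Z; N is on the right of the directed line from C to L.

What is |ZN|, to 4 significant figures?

30.23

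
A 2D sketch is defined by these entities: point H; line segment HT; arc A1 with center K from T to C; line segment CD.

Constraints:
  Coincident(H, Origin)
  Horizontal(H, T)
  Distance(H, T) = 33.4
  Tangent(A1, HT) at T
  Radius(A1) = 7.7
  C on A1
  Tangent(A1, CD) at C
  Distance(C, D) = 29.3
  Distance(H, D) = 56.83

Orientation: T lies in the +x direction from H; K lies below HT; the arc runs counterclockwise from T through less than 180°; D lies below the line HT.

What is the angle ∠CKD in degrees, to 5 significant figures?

75.276°

Checks: H = (0.00, 0.00) ✓; |HT| = 33.40 ✓; |KC| = 7.700 ✓; ∠(KC, CD) = 90.00° ✓; |CD| = 29.30 ✓; |HD| = 56.83 ✓.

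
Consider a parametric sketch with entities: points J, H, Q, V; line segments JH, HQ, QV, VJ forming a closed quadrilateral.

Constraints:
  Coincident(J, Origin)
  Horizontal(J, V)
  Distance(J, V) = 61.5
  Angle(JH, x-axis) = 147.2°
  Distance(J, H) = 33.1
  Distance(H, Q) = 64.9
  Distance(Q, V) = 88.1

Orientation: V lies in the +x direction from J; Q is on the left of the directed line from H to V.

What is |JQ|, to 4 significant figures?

71.69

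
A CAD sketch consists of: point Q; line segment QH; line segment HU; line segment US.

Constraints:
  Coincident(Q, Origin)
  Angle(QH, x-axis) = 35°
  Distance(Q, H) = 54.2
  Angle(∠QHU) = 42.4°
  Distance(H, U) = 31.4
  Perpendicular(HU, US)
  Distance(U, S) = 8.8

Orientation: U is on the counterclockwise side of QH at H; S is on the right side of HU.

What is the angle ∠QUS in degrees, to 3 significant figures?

167°

Q is at the origin; QH runs at 35.0° with length 54.2, so H = 54.2·(cos 35.0°, sin 35.0°) = (44.4, 31.1). ∠QHU = 42.4°, so HU runs at 35.0° + (180° − 42.4°) = 173° from the x-axis; with |HU| = 31.4, U = H + 31.4·(cos 173°, sin 173°) = (13.3, 35.1). HU ⟂ US; with |US| = 8.8 on the right of HU, S = U + 8.8·(0.129, 0.992) = (14.4, 43.9). Then cos ∠QUS = UQ·US / (|UQ||US|), giving 167°.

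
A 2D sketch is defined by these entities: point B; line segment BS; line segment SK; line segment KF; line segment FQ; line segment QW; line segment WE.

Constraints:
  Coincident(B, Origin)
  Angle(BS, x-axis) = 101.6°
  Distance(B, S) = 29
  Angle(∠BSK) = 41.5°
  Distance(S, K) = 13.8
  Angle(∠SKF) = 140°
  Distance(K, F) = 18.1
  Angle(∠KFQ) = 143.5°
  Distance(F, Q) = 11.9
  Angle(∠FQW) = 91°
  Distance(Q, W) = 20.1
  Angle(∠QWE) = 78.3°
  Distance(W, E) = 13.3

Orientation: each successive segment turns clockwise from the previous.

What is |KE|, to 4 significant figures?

15.35

B is at the origin; BS runs at 101.6° with length 29.0, so S = (-5.831, 28.41). ∠BSK = 41.5° gives SK at -36.90° from the x-axis; with |SK| = 13.8, K = (5.204, 20.12). ∠SKF = 140.0° gives KF at -76.90° from the x-axis; with |KF| = 18.1, F = (9.307, 2.493). ∠KFQ = 143.5° gives FQ at -113.4° from the x-axis; with |FQ| = 11.9, Q = (4.581, -8.428). ∠FQW = 91.0° gives QW at 157.6° from the x-axis; with |QW| = 20.1, W = (-14.00, -0.7688). ∠QWE = 78.3° gives WE at 55.90° from the x-axis; with |WE| = 13.3, E = (-6.546, 10.24). Then |KE| = |E − K| = 15.35.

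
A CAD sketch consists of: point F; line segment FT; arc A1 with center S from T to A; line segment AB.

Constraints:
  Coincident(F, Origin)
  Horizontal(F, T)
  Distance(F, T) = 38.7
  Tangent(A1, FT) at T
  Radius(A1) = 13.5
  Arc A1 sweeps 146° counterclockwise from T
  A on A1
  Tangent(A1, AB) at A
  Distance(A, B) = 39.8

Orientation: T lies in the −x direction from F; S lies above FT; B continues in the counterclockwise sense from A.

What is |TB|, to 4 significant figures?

53.40

F is at the origin; F and T share the same y with |FT| = 38.7 and T on the −x side, so T = (-38.70, 0.000). A1 meets FT tangentially, so ST is at right angles to FT, so S = T + (0, 13.5) = (-38.70, 13.50). On A1, T sits at bearing -90° from S; a 146° counterclockwise sweep puts A at bearing 56°, so A = S + 13.5·(cos 56°, sin 56°) = (-31.15, 24.69). A1 meets AB tangentially, so SA is at right angles to AB, so AB runs along (−sin 56°, cos 56°); with |AB| = 39.8, B = (-64.15, 46.95). Then |TB| = |B − T| = 53.40.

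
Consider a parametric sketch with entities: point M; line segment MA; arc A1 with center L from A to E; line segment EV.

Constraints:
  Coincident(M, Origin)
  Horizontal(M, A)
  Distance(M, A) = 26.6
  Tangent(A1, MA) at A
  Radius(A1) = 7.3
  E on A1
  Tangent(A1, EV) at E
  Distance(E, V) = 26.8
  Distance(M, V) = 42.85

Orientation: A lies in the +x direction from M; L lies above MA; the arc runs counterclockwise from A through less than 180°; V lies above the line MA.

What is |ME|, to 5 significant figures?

34.871

Checks: |LE| = 7.300 ✓; ∠(LE, EV) = 90.00° ✓; |EV| = 26.80 ✓; |MV| = 42.85 ✓.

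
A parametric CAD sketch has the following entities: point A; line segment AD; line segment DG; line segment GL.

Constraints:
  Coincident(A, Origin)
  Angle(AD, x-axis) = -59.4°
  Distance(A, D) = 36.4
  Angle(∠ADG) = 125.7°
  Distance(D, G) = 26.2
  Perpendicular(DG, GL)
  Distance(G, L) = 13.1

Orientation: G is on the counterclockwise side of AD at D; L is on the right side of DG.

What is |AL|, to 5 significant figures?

63.800

A is at the origin; AD runs at -59.4° with length 36.4, so D = 36.4·(cos -59.4°, sin -59.4°) = (18.529, -31.331). ∠ADG = 125.7°, so DG runs at -59.4° + (180° − 125.7°) = -5.1000° from the x-axis; with |DG| = 26.2, G = D + 26.2·(cos -5.1000°, sin -5.1000°) = (44.625, -33.660). DG is perpendicular to GL; with |GL| = 13.1 on the right of DG, L = G + 13.1·(-0.088894, -0.99604) = (43.461, -46.708). Then |AL| = |L − A| = 63.800.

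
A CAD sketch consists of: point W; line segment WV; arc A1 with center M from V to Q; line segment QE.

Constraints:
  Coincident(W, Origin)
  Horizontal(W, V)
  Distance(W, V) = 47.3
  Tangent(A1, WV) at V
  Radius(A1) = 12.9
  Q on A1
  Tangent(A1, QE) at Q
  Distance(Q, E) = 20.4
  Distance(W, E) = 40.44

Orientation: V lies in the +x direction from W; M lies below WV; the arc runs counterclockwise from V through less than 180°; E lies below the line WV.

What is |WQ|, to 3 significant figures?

36.1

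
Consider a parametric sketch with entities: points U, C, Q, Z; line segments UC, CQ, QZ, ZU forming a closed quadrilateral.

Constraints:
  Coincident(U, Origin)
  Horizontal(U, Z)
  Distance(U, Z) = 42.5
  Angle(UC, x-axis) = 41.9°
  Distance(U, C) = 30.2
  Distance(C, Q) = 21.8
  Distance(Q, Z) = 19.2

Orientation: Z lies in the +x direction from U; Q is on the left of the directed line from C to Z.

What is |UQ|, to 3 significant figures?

48.2

Checks: |CQ| = 21.80 ✓; |QZ| = 19.20 ✓.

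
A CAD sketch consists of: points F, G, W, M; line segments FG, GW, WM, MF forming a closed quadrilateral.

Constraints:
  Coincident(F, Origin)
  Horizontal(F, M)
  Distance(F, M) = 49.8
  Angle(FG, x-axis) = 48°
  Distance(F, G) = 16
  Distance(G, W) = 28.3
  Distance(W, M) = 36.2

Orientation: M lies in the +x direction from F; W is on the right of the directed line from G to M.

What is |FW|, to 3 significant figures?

23.2

F is at the origin; F and M share the same y with |FM| = 49.8 and M in +x, so M = (49.8, 0). FG runs at 48.0° with |FG| = 16.0, so G = (10.7, 11.9). W is determined by |GW| = 28.3 and |WM| = 36.2 together: it lies at the intersection of circle(G, 28.3) and circle(M, 36.2). With |GM| = 40.9, the foot of the radical line on GM is 14.2 from G and the perpendicular offset is √(28.3² − 14.2²) = 24.5. Taking the right-of-GM solution: W = (17.2, -15.7).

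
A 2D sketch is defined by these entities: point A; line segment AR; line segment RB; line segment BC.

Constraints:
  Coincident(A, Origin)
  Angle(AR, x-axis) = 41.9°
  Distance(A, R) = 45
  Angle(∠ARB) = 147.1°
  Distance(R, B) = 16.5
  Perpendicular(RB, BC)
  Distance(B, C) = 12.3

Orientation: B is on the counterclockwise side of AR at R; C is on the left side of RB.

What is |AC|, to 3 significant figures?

55.6

A is at the origin; AR runs at 41.9° with length 45.0, so R = 45.0·(cos 41.9°, sin 41.9°) = (33.5, 30.1). ∠ARB = 147.1°, so RB runs at 41.9° + (180° − 147.1°) = 74.8° from the x-axis; with |RB| = 16.5, B = R + 16.5·(cos 74.8°, sin 74.8°) = (37.8, 46.0). The perpendicularity gives BC at right angles to RB; with |BC| = 12.3 on the left of RB, C = B + 12.3·(-0.965, 0.262) = (26.0, 49.2). Then |AC| = |C − A| = 55.6.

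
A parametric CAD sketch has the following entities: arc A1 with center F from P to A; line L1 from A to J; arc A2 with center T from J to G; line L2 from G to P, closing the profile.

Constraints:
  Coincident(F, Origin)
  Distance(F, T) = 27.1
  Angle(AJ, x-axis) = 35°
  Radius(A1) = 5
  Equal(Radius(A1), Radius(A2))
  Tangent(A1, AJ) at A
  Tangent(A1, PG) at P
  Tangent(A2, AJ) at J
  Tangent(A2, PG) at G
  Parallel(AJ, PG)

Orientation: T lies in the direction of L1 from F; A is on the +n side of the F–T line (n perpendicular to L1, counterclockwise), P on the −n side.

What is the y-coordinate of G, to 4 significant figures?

11.45

The slot axis is L1's direction at 35.0°, so u = (cos 35.0°, sin 35.0°) = (0.8192, 0.5736) and n = (−sin 35.0°, cos 35.0°) = (-0.5736, 0.8192). F is at the origin and T lies 27.1 along u from F, so T = 27.1·u = (22.20, 15.54). Tangency of A1 to both parallel lines with radius 5.0 puts A and P at F ± 5.0·n: A = (-2.868, 4.096), P = (2.868, -4.096). Equal radii place J and G the same way about T: J = T + 5.0·n = (19.33, 19.64), G = T − 5.0·n = (25.07, 11.45). So G.y = 11.45.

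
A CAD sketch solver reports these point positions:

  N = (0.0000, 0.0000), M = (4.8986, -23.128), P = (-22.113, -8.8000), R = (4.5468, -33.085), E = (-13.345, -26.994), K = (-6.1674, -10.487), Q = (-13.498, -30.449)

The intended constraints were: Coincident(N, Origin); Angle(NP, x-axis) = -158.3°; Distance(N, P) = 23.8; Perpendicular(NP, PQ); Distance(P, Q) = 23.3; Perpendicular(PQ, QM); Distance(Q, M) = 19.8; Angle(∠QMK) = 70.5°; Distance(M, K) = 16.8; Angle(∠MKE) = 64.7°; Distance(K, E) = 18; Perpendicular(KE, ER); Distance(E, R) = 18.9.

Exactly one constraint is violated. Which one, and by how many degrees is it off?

Perpendicular(KE, ER) — off by 4.70°.

N = (0.00, 0.00) ✓; NP at -158.3° ✓; |NP| = 23.80 ✓; ∠(NP, PQ) = 90.00° ✓; |PQ| = 23.30 ✓; ∠(PQ, QM) = 90.00° ✓; |QM| = 19.80 ✓; ∠QMK = 70.50° ✓; |MK| = 16.80 ✓; ∠MKE = 64.70° ✓; |KE| = 18.00 ✓; ∠(KE, ER) = 94.70° ✗; |ER| = 18.90 ✓.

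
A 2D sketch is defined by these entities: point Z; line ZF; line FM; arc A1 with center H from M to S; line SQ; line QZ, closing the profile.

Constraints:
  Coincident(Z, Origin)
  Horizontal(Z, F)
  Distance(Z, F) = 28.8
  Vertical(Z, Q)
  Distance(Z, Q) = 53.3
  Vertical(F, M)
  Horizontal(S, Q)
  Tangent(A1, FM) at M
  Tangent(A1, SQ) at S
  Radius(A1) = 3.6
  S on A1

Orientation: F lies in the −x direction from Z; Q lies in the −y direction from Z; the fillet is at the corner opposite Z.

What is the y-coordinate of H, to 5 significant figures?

-49.700

Z is at the origin; ZF is horizontal with |ZF| = 28.8 and F on the −x side, so F = (-28.800, 0.0000). Z and Q share the same x with |ZQ| = 53.3 and Q on the −y side, so Q = (0.0000, -53.300). The virtual corner opposite Z is at (-28.800, -53.300). Tangency of A1 to FM means the radius HM is perpendicular to FM and since A1 is tangent to SQ there, HS ⟂ SQ, with radius 3.6, so the center H sits 3.6 in from both sides at H = (-25.200, -49.700). So H.y = -49.700.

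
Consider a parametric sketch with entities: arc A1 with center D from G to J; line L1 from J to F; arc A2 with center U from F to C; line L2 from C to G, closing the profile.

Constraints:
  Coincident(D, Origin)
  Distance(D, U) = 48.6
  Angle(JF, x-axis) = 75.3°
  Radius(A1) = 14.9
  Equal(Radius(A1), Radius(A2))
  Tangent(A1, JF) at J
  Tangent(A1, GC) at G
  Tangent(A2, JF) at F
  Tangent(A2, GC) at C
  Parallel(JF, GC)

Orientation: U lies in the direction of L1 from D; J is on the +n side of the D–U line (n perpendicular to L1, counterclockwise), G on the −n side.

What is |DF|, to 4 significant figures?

50.83

The slot axis is L1's direction at 75.3°, so u = (cos 75.3°, sin 75.3°) = (0.2538, 0.9673) and n = (−sin 75.3°, cos 75.3°) = (-0.9673, 0.2538). D is at the origin and U lies 48.6 along u from D, so U = 48.6·u = (12.33, 47.01). Tangency of A1 to both parallel lines with radius 14.9 puts J and G at D ± 14.9·n: J = (-14.41, 3.781), G = (14.41, -3.781). Equal radii place F and C the same way about U: F = U + 14.9·n = (-2.080, 50.79), C = U − 14.9·n = (26.74, 43.23). Then |DF| = |F − D| = 50.83.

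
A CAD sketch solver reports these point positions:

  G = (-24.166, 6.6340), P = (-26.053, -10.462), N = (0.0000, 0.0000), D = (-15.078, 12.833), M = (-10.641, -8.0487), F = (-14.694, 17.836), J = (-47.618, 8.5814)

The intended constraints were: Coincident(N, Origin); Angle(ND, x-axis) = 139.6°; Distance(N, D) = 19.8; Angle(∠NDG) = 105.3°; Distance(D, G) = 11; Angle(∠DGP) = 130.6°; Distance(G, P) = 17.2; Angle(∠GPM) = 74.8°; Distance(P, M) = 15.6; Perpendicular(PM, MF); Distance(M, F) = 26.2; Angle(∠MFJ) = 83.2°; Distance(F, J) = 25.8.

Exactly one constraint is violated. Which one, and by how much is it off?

Distance(F, J) = 25.8 — off by 8.40.

N = (0.00, 0.00) ✓; ND at 139.6° ✓; |ND| = 19.80 ✓; ∠NDG = 105.3° ✓; |DG| = 11.00 ✓; ∠DGP = 130.6° ✓; |GP| = 17.20 ✓; ∠GPM = 74.80° ✓; |PM| = 15.60 ✓; ∠(PM, MF) = 90.00° ✓; |MF| = 26.20 ✓; ∠MFJ = 83.20° ✓; |FJ| = 34.20 ✗.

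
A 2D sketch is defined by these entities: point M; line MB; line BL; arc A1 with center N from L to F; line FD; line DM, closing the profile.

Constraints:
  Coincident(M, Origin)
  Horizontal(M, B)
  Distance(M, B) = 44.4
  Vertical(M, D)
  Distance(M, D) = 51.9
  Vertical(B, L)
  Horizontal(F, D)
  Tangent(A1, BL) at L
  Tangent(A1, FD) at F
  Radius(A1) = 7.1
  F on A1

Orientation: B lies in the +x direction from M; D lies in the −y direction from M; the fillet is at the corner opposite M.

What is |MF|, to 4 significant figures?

63.91

M is at the origin; MB is horizontal with |MB| = 44.4 and B on the +x side, so B = (44.40, 0.000). M and D share the same x with |MD| = 51.9 and D on the −y side, so D = (0.000, -51.90). The virtual corner opposite M is at (44.40, -51.90). The tangent condition forces NL to be normal to BL and the tangent condition forces NF to be normal to FD, with radius 7.1, so the center N sits 7.1 in from both sides at N = (37.30, -44.80). That places the tangent points at L = (44.40, -44.80) on BL and F = (37.30, -51.90) on FD. Then |MF| = |F − M| = 63.91.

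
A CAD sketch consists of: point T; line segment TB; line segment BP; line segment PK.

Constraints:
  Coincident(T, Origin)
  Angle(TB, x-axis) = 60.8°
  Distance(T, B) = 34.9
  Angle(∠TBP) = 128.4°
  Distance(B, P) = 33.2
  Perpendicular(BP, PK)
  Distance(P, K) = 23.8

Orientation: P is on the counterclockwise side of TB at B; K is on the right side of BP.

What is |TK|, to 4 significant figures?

75.02

∠TBP = 128.4°, so BP runs at 60.8° + (180° − 128.4°) = 112.4° from the x-axis; with |BP| = 33.2, P = B + 33.2·(cos 112.4°, sin 112.4°) = (4.375, 61.16). The perpendicularity gives PK at right angles to BP; with |PK| = 23.8 on the right of BP, K = P + 23.8·(0.9245, 0.3811) = (26.38, 70.23). Then |TK| = |K − T| = 75.02.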